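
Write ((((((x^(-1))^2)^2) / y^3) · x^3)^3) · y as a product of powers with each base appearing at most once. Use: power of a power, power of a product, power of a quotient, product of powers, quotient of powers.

x^(-3)y^(-8)

((((((x^(-1))^2)^2) / y^3) · x^3)^3) · y
= ((((((x^(-1))^2)^2) / y^3)^3) · ((x^3)^3)) · y    [power of a product]
= ((((((x^(-1))^2)^2)^3) / ((y^3)^3)) · ((x^3)^3)) · y    [power of a quotient]
= (((((x^(-1))^2)^6) / ((y^3)^3)) · ((x^3)^3)) · y    [power of a power]
= ((((x^(-1))^12) / ((y^3)^3)) · ((x^3)^3)) · y    [power of a power]
= ((x^(-12) / ((y^3)^3)) · ((x^3)^3)) · y    [power of a power]
= ((x^(-12) / y^9) · ((x^3)^3)) · y    [power of a power]
= ((x^(-12) / y^9) · x^9) · y    [power of a power]
= x^(-3)y^(-8)    [quotient of powers; product of powers]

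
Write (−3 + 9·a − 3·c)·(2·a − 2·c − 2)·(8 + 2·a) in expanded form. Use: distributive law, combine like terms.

−180·a + 96·a^2 + 96·c − 168·a·c + 48 + 36·a^3 − 48·a^2·c + 48·c^2 + 12·a·c^2

(−3 + 9·a − 3·c)·(2·a − 2·c − 2)·(8 + 2·a)
= (−6·a + 6·c + 6 + 18·a^2 − 18·a·c − 18·a − 6·a·c + 6·c^2 + 6·c)·(8 + 2·a)    [distributive law]
= (−24·a + 12·c + 6 + 18·a^2 − 24·a·c + 6·c^2)·(8 + 2·a)    [combine like terms]
= −192·a − 48·a^2 + 96·c + 24·a·c + 48 + 12·a + 144·a^2 + 36·a^3 − 192·a·c − 48·a^2·c + 48·c^2 + 12·a·c^2    [distributive law]
= −180·a + 96·a^2 + 96·c − 168·a·c + 48 + 36·a^3 − 48·a^2·c + 48·c^2 + 12·a·c^2    [combine like terms]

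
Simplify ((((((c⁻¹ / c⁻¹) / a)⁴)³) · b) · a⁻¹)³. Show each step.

((((((c⁻¹ / c⁻¹) / a)⁴)³) · b) · a⁻¹)³
= ((((((c⁻¹ / c⁻¹) / a)⁴)³) · b)³) · ((a⁻¹)³)    [power of a product]
= ((((((c⁻¹ / c⁻¹) / a)⁴)³)³) · (b³)) · ((a⁻¹)³)    [power of a product]
= (((((c⁻¹ / c⁻¹) / a)⁴)⁹) · (b³)) · ((a⁻¹)³)    [power of a power]
= ((((c⁻¹ / c⁻¹) / a)³⁶) · (b³)) · ((a⁻¹)³)    [power of a power]
= ((((c⁻¹ / c⁻¹)³⁶) / (a³⁶)) · (b³)) · ((a⁻¹)³)    [power of a quotient]
= (((((c⁻¹)³⁶) / ((c⁻¹)³⁶)) / (a³⁶)) · (b³)) · ((a⁻¹)³)    [power of a quotient]
= (((c⁻³⁶ / ((c⁻¹)³⁶)) / (a³⁶)) · (b³)) · ((a⁻¹)³)    [power of a power]
= (((c⁻³⁶ / c⁻³⁶) / (a³⁶)) · (b³)) · ((a⁻¹)³)    [power of a power]
= ((c⁰ / (a³⁶)) · (b³)) · ((a⁻¹)³)    [quotient of powers]
= ((c⁰ / a³⁶) · b³) · a⁻³    [power of a power]
= a⁻³⁹b³    [quotient of powers]

a⁻³⁹b³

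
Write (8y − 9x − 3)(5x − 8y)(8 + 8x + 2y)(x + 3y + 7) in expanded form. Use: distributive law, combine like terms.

5260x^2y + 694xy^2 + 7238xy − 274x^3y + 2130x^2y^2 − 992xy^3 − 2288y^3 − 2672y^2 − 384y^4 − 3000x^3 − 3480x^2 − 360x^4 − 840x + 1344y

(8y − 9x − 3)(5x − 8y)(8 + 8x + 2y)(x + 3y + 7)
= (40xy − 64y^2 − 45x^2 + 72xy − 15x + 24y)(8 + 8x + 2y)(x + 3y + 7)    [distributive law]
= (112xy − 64y^2 − 45x^2 − 15x + 24y)(8 + 8x + 2y)(x + 3y + 7)    [combine like terms]
= (896xy + 896x^2y + 224xy^2 − 512y^2 − 512xy^2 − 128y^3 − 360x^2 − 360x^3 − 90x^2y − 120x − 120x^2 − 30xy + 192y + 192xy + 48y^2)(x + 3y + 7)    [distributive law]
= (1058xy + 806x^2y − 288xy^2 − 464y^2 − 128y^3 − 480x^2 − 360x^3 − 120x + 192y)(x + 3y + 7)    [combine like terms]
= 1058x^2y + 3174xy^2 + 7406xy + 806x^3y + 2418x^2y^2 + 5642x^2y − 288x^2y^2 − 864xy^3 − 2016xy^2 − 464xy^2 − 1392y^3 − 3248y^2 − 128xy^3 − 384y^4 − 896y^3 − 480x^3 − 1440x^2y − 3360x^2 − 360x^4 − 1080x^3y − 2520x^3 − 120x^2 − 360xy − 840x + 192xy + 576y^2 + 1344y    [distributive law]
= 5260x^2y + 694xy^2 + 7238xy − 274x^3y + 2130x^2y^2 − 992xy^3 − 2288y^3 − 2672y^2 − 384y^4 − 3000x^3 − 3480x^2 − 360x^4 − 840x + 1344y    [combine like terms]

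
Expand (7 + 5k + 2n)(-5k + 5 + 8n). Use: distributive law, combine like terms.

-10k + 35 + 66n - 25k^2 + 30kn + 16n^2

(7 + 5k + 2n)(-5k + 5 + 8n)
= -35k + 35 + 56n - 25k^2 + 25k + 40kn - 10kn + 10n + 16n^2    [distributive law]
= -10k + 35 + 66n - 25k^2 + 30kn + 16n^2    [combine like terms]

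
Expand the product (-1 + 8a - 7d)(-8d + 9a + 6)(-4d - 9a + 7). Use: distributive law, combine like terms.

(-1 + 8a - 7d)(-8d + 9a + 6)(-4d - 9a + 7)
= (8d - 9a - 6 - 64ad + 72a² + 48a + 56d² - 63ad - 42d)(-4d - 9a + 7)    [distributive law]
= (-34d + 39a - 6 - 127ad + 72a² + 56d²)(-4d - 9a + 7)    [combine like terms]
= 136d² + 306ad - 238d - 156ad - 351a² + 273a + 24d + 54a - 42 + 508ad² + 1143a²d - 889ad - 288a²d - 648a³ + 504a² - 224d³ - 504ad² + 392d²    [distributive law]
= 528d² - 739ad - 214d + 153a² + 327a - 42 + 4ad² + 855a²d - 648a³ - 224d³    [combine like terms]

528d² - 739ad - 214d + 153a² + 327a - 42 + 4ad² + 855a²d - 648a³ - 224d³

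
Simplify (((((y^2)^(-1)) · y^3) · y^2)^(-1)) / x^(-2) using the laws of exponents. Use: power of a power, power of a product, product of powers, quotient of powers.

(((((y^2)^(-1)) · y^3) · y^2)^(-1)) / x^(-2)
= (((((y^2)^(-1)) · y^3)^(-1)) · ((y^2)^(-1))) / x^(-2)    [power of a product]
= (((((y^2)^(-1))^(-1)) · ((y^3)^(-1))) · ((y^2)^(-1))) / x^(-2)    [power of a product]
= ((((y^2)^1) · ((y^3)^(-1))) · ((y^2)^(-1))) / x^(-2)    [power of a power]
= (((y^2) · ((y^3)^(-1))) · ((y^2)^(-1))) / x^(-2)    [power of a power]
= ((y^2 · y^(-3)) · ((y^2)^(-1))) / x^(-2)    [power of a power]
= (y^(-1) · ((y^2)^(-1))) / x^(-2)    [product of powers]
= (y^(-1) · y^(-2)) / x^(-2)    [power of a power]
= y^(-3) / x^(-2)    [product of powers]
= x^2y^(-3)    [quotient of powers]

x^2y^(-3)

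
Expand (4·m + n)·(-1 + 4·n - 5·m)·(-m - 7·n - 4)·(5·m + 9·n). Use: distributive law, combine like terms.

420·m³ + 681·m²·n - 180·m·n² + 80·m² + 164·m·n + 825·m³·n + 756·m²·n² - 869·m·n³ + 100·m⁴ - 81·n³ + 36·n² - 252·n⁴

(4·m + n)·(-1 + 4·n - 5·m)·(-m - 7·n - 4)·(5·m + 9·n)
= (-4·m + 16·m·n - 20·m² - n + 4·n² - 5·m·n)·(-m - 7·n - 4)·(5·m + 9·n)    [distributive law]
= (-4·m + 11·m·n - 20·m² - n + 4·n²)·(-m - 7·n - 4)·(5·m + 9·n)    [combine like terms]
= (4·m² + 28·m·n + 16·m - 11·m²·n - 77·m·n² - 44·m·n + 20·m³ + 140·m²·n + 80·m² + m·n + 7·n² + 4·n - 4·m·n² - 28·n³ - 16·n²)·(5·m + 9·n)    [distributive law]
= (84·m² - 15·m·n + 16·m + 129·m²·n - 81·m·n² + 20·m³ - 9·n² + 4·n - 28·n³)·(5·m + 9·n)    [combine like terms]
= 420·m³ + 756·m²·n - 75·m²·n - 135·m·n² + 80·m² + 144·m·n + 645·m³·n + 1161·m²·n² - 405·m²·n² - 729·m·n³ + 100·m⁴ + 180·m³·n - 45·m·n² - 81·n³ + 20·m·n + 36·n² - 140·m·n³ - 252·n⁴    [distributive law]
= 420·m³ + 681·m²·n - 180·m·n² + 80·m² + 164·m·n + 825·m³·n + 756·m²·n² - 869·m·n³ + 100·m⁴ - 81·n³ + 36·n² - 252·n⁴    [combine like terms]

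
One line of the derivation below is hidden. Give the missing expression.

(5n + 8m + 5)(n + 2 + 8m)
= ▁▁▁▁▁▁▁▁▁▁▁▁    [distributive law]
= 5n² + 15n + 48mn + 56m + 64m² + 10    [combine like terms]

After distributive law, the bracketed line is:

5n² + 10n + 40mn + 8mn + 16m + 64m² + 5n + 10 + 40m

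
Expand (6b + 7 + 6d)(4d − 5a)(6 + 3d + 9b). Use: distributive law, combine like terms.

396bd + 288bd^2 + 216b^2d − 495ab − 360abd − 270ab^2 + 168d + 228d^2 − 210a − 285ad + 72d^3 − 90ad^2

(6b + 7 + 6d)(4d − 5a)(6 + 3d + 9b)
= (24bd − 30ab + 28d − 35a + 24d^2 − 30ad)(6 + 3d + 9b)    [distributive law]
= 144bd + 72bd^2 + 216b^2d − 180ab − 90abd − 270ab^2 + 168d + 84d^2 + 252bd − 210a − 105ad − 315ab + 144d^2 + 72d^3 + 216bd^2 − 180ad − 90ad^2 − 270abd    [distributive law]
= 396bd + 288bd^2 + 216b^2d − 495ab − 360abd − 270ab^2 + 168d + 228d^2 − 210a − 285ad + 72d^3 − 90ad^2    [combine like terms]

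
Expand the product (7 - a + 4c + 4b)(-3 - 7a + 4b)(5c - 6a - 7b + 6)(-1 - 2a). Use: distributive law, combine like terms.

177c + 680ac + 402a - 18a^2 - 243b - 520ab + 126 + 449a^2c - 594a^3 - 211a^2b - 260bc - 460abc + 16b^2 - 96ab^2 - 406a^3c + 84a^4 - 286a^3b + 120a^2bc - 256a^2b^2 + 60c^2 + 260ac^2 + 280a^2c^2 - 80bc^2 - 160abc^2 + 32b^2c + 64ab^2c + 112b^3 + 224ab^3

(7 - a + 4c + 4b)(-3 - 7a + 4b)(5c - 6a - 7b + 6)(-1 - 2a)
= (-21 - 49a + 28b + 3a + 7a^2 - 4ab - 12c - 28ac + 16bc - 12b - 28ab + 16b^2)(5c - 6a - 7b + 6)(-1 - 2a)    [distributive law]
= (-21 - 46a + 16b + 7a^2 - 32ab - 12c - 28ac + 16bc + 16b^2)(5c - 6a - 7b + 6)(-1 - 2a)    [combine like terms]
= (-105c + 126a + 147b - 126 - 230ac + 276a^2 + 322ab - 276a + 80bc - 96ab - 112b^2 + 96b + 35a^2c - 42a^3 - 49a^2b + 42a^2 - 160abc + 192a^2b + 224ab^2 - 192ab - 60c^2 + 72ac + 84bc - 72c - 140ac^2 + 168a^2c + 196abc - 168ac + 80bc^2 - 96abc - 112b^2c + 96bc + 80b^2c - 96ab^2 - 112b^3 + 96b^2)(-1 - 2a)    [distributive law]
= (-177c - 150a + 243b - 126 - 326ac + 318a^2 + 34ab + 260bc - 16b^2 + 203a^2c - 42a^3 + 143a^2b - 60abc + 128ab^2 - 60c^2 - 140ac^2 + 80bc^2 - 32b^2c - 112b^3)(-1 - 2a)    [combine like terms]
= 177c + 354ac + 150a + 300a^2 - 243b - 486ab + 126 + 252a + 326ac + 652a^2c - 318a^2 - 636a^3 - 34ab - 68a^2b - 260bc - 520abc + 16b^2 + 32ab^2 - 203a^2c - 406a^3c + 42a^3 + 84a^4 - 143a^2b - 286a^3b + 60abc + 120a^2bc - 128ab^2 - 256a^2b^2 + 60c^2 + 120ac^2 + 140ac^2 + 280a^2c^2 - 80bc^2 - 160abc^2 + 32b^2c + 64ab^2c + 112b^3 + 224ab^3    [distributive law]
= 177c + 680ac + 402a - 18a^2 - 243b - 520ab + 126 + 449a^2c - 594a^3 - 211a^2b - 260bc - 460abc + 16b^2 - 96ab^2 - 406a^3c + 84a^4 - 286a^3b + 120a^2bc - 256a^2b^2 + 60c^2 + 260ac^2 + 280a^2c^2 - 80bc^2 - 160abc^2 + 32b^2c + 64ab^2c + 112b^3 + 224ab^3    [combine like terms]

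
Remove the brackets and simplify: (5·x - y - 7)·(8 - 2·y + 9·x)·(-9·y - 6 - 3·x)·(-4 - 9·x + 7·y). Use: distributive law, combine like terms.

-3282·x·y - 2742·x^2·y + 2055·x·y^2 - 4248·x - 1950·x^2 + 2349·x^3 - 3921·x^2·y^2 + 1317·x·y^3 + 2187·x^3·y + 1215·x^4 + 3540·y^2 - 390·y^3 + 480·y - 126·y^4 - 1344

(5·x - y - 7)·(8 - 2·y + 9·x)·(-9·y - 6 - 3·x)·(-4 - 9·x + 7·y)
= (40·x - 10·x·y + 45·x^2 - 8·y + 2·y^2 - 9·x·y - 56 + 14·y - 63·x)·(-9·y - 6 - 3·x)·(-4 - 9·x + 7·y)    [distributive law]
= (-23·x - 19·x·y + 45·x^2 + 6·y + 2·y^2 - 56)·(-9·y - 6 - 3·x)·(-4 - 9·x + 7·y)    [combine like terms]
= (207·x·y + 138·x + 69·x^2 + 171·x·y^2 + 114·x·y + 57·x^2·y - 405·x^2·y - 270·x^2 - 135·x^3 - 54·y^2 - 36·y - 18·x·y - 18·y^3 - 12·y^2 - 6·x·y^2 + 504·y + 336 + 168·x)·(-4 - 9·x + 7·y)    [distributive law]
= (303·x·y + 306·x - 201·x^2 + 165·x·y^2 - 348·x^2·y - 135·x^3 - 66·y^2 + 468·y - 18·y^3 + 336)·(-4 - 9·x + 7·y)    [combine like terms]
= -1212·x·y - 2727·x^2·y + 2121·x·y^2 - 1224·x - 2754·x^2 + 2142·x·y + 804·x^2 + 1809·x^3 - 1407·x^2·y - 660·x·y^2 - 1485·x^2·y^2 + 1155·x·y^3 + 1392·x^2·y + 3132·x^3·y - 2436·x^2·y^2 + 540·x^3 + 1215·x^4 - 945·x^3·y + 264·y^2 + 594·x·y^2 - 462·y^3 - 1872·y - 4212·x·y + 3276·y^2 + 72·y^3 + 162·x·y^3 - 126·y^4 - 1344 - 3024·x + 2352·y    [distributive law]
= -3282·x·y - 2742·x^2·y + 2055·x·y^2 - 4248·x - 1950·x^2 + 2349·x^3 - 3921·x^2·y^2 + 1317·x·y^3 + 2187·x^3·y + 1215·x^4 + 3540·y^2 - 390·y^3 + 480·y - 126·y^4 - 1344    [combine like terms]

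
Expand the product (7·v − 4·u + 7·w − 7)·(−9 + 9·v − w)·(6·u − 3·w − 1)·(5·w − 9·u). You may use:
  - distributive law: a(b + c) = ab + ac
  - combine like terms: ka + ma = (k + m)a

(7·v − 4·u + 7·w − 7)·(−9 + 9·v − w)·(6·u − 3·w − 1)·(5·w − 9·u)
= (−63·v + 63·v² − 7·v·w + 36·u − 36·u·v + 4·u·w − 63·w + 63·v·w − 7·w² + 63 − 63·v + 7·w)·(6·u − 3·w − 1)·(5·w − 9·u)    [distributive law]
= (−126·v + 63·v² + 56·v·w + 36·u − 36·u·v + 4·u·w − 56·w − 7·w² + 63)·(6·u − 3·w − 1)·(5·w − 9·u)    [combine like terms]
= (−756·u·v + 378·v·w + 126·v + 378·u·v² − 189·v²·w − 63·v² + 336·u·v·w − 168·v·w² − 56·v·w + 216·u² − 108·u·w − 36·u − 216·u²·v + 108·u·v·w + 36·u·v + 24·u²·w − 12·u·w² − 4·u·w − 336·u·w + 168·w² + 56·w − 42·u·w² + 21·w³ + 7·w² + 378·u − 189·w − 63)·(5·w − 9·u)    [distributive law]
= (−720·u·v + 322·v·w + 126·v + 378·u·v² − 189·v²·w − 63·v² + 444·u·v·w − 168·v·w² + 216·u² − 448·u·w + 342·u − 216·u²·v + 24·u²·w − 54·u·w² + 175·w² − 133·w + 21·w³ − 63)·(5·w − 9·u)    [combine like terms]
= −3600·u·v·w + 6480·u²·v + 1610·v·w² − 2898·u·v·w + 630·v·w − 1134·u·v + 1890·u·v²·w − 3402·u²·v² − 945·v²·w² + 1701·u·v²·w − 315·v²·w + 567·u·v² + 2220·u·v·w² − 3996·u²·v·w − 840·v·w³ + 1512·u·v·w² + 1080·u²·w − 1944·u³ − 2240·u·w² + 4032·u²·w + 1710·u·w − 3078·u² − 1080·u²·v·w + 1944·u³·v + 120·u²·w² − 216·u³·w − 270·u·w³ + 486·u²·w² + 875·w³ − 1575·u·w² − 665·w² + 1197·u·w + 105·w⁴ − 189·u·w³ − 315·w + 567·u    [distributive law]
= −6498·u·v·w + 6480·u²·v + 1610·v·w² + 630·v·w − 1134·u·v + 3591·u·v²·w − 3402·u²·v² − 945·v²·w² − 315·v²·w + 567·u·v² + 3732·u·v·w² − 5076·u²·v·w − 840·v·w³ + 5112·u²·w − 1944·u³ − 3815·u·w² + 2907·u·w − 3078·u² + 1944·u³·v + 606·u²·w² − 216·u³·w − 459·u·w³ + 875·w³ − 665·w² + 105·w⁴ − 315·w + 567·u    [combine like terms]

−6498·u·v·w + 6480·u²·v + 1610·v·w² + 630·v·w − 1134·u·v + 3591·u·v²·w − 3402·u²·v² − 945·v²·w² − 315·v²·w + 567·u·v² + 3732·u·v·w² − 5076·u²·v·w − 840·v·w³ + 5112·u²·w − 1944·u³ − 3815·u·w² + 2907·u·w − 3078·u² + 1944·u³·v + 606·u²·w² − 216·u³·w − 459·u·w³ + 875·w³ − 665·w² + 105·w⁴ − 315·w + 567·u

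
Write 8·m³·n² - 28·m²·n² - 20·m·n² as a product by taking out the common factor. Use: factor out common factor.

8·m³·n² - 28·m²·n² - 20·m·n²
= 4(2·m³·n² - 7·m²·n² - 5·m·n²)    [factor out 4]
= 4·m·n²(2·m² - 7·m - 5)    [factor out m·n²]

4·m·n²(2·m² - 7·m - 5)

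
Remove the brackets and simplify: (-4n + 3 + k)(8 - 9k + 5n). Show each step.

-17n + 41kn - 20n² + 24 - 19k - 9k²

(-4n + 3 + k)(8 - 9k + 5n)
= -32n + 36kn - 20n² + 24 - 27k + 15n + 8k - 9k² + 5kn    [distributive law]
= -17n + 41kn - 20n² + 24 - 19k - 9k²    [combine like terms]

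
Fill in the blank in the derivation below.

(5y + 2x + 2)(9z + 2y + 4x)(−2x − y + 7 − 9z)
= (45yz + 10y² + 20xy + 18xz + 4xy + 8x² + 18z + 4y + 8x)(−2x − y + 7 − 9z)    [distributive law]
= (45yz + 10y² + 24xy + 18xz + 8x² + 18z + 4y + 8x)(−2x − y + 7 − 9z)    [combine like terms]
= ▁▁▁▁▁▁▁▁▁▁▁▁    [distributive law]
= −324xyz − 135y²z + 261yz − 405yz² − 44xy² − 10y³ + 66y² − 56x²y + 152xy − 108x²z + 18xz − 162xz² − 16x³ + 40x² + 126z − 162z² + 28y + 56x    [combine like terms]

Applying distributive law to the line above:

−90xyz − 45y²z + 315yz − 405yz² − 20xy² − 10y³ + 70y² − 90y²z − 48x²y − 24xy² + 168xy − 216xyz − 36x²z − 18xyz + 126xz − 162xz² − 16x³ − 8x²y + 56x² − 72x²z − 36xz − 18yz + 126z − 162z² − 8xy − 4y² + 28y − 36yz − 16x² − 8xy + 56x − 72xz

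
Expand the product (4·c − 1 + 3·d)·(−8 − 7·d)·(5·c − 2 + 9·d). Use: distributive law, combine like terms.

(4·c − 1 + 3·d)·(−8 − 7·d)·(5·c − 2 + 9·d)
= (−32·c − 28·c·d + 8 + 7·d − 24·d − 21·d²)·(5·c − 2 + 9·d)    [distributive law]
= (−32·c − 28·c·d + 8 − 17·d − 21·d²)·(5·c − 2 + 9·d)    [combine like terms]
= −160·c² + 64·c − 288·c·d − 140·c²·d + 56·c·d − 252·c·d² + 40·c − 16 + 72·d − 85·c·d + 34·d − 153·d² − 105·c·d² + 42·d² − 189·d³    [distributive law]
= −160·c² + 104·c − 317·c·d − 140·c²·d − 357·c·d² − 16 + 106·d − 111·d² − 189·d³    [combine like terms]

−160·c² + 104·c − 317·c·d − 140·c²·d − 357·c·d² − 16 + 106·d − 111·d² − 189·d³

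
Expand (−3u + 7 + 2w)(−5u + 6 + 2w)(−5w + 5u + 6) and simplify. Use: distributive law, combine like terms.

−155u²w + 75u³ − 175u² + 299uw − 108u + 100uw² − 54w + 252 − 106w² − 20w³

(−3u + 7 + 2w)(−5u + 6 + 2w)(−5w + 5u + 6)
= (15u² − 18u − 6uw − 35u + 42 + 14w − 10uw + 12w + 4w²)(−5w + 5u + 6)    [distributive law]
= (15u² − 53u − 16uw + 42 + 26w + 4w²)(−5w + 5u + 6)    [combine like terms]
= −75u²w + 75u³ + 90u² + 265uw − 265u² − 318u + 80uw² − 80u²w − 96uw − 210w + 210u + 252 − 130w² + 130uw + 156w − 20w³ + 20uw² + 24w²    [distributive law]
= −155u²w + 75u³ − 175u² + 299uw − 108u + 100uw² − 54w + 252 − 106w² − 20w³    [combine like terms]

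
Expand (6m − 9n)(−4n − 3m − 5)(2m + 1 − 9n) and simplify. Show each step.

(6m − 9n)(−4n − 3m − 5)(2m + 1 − 9n)
= (−24mn − 18m² − 30m + 36n² + 27mn + 45n)(2m + 1 − 9n)    [distributive law]
= (3mn − 18m² − 30m + 36n² + 45n)(2m + 1 − 9n)    [combine like terms]
= 6m²n + 3mn − 27mn² − 36m³ − 18m² + 162m²n − 60m² − 30m + 270mn + 72mn² + 36n² − 324n³ + 90mn + 45n − 405n²    [distributive law]
= 168m²n + 363mn + 45mn² − 36m³ − 78m² − 30m − 369n² − 324n³ + 45n    [combine like terms]

168m²n + 363mn + 45mn² − 36m³ − 78m² − 30m − 369n² − 324n³ + 45n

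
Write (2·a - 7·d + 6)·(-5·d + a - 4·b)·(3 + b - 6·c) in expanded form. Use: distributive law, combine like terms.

(2·a - 7·d + 6)·(-5·d + a - 4·b)·(3 + b - 6·c)
= (-10·a·d + 2·a² - 8·a·b + 35·d² - 7·a·d + 28·b·d - 30·d + 6·a - 24·b)·(3 + b - 6·c)    [distributive law]
= (-17·a·d + 2·a² - 8·a·b + 35·d² + 28·b·d - 30·d + 6·a - 24·b)·(3 + b - 6·c)    [combine like terms]
= -51·a·d - 17·a·b·d + 102·a·c·d + 6·a² + 2·a²·b - 12·a²·c - 24·a·b - 8·a·b² + 48·a·b·c + 105·d² + 35·b·d² - 210·c·d² + 84·b·d + 28·b²·d - 168·b·c·d - 90·d - 30·b·d + 180·c·d + 18·a + 6·a·b - 36·a·c - 72·b - 24·b² + 144·b·c    [distributive law]
= -51·a·d - 17·a·b·d + 102·a·c·d + 6·a² + 2·a²·b - 12·a²·c - 18·a·b - 8·a·b² + 48·a·b·c + 105·d² + 35·b·d² - 210·c·d² + 54·b·d + 28·b²·d - 168·b·c·d - 90·d + 180·c·d + 18·a - 36·a·c - 72·b - 24·b² + 144·b·c    [combine like terms]

-51·a·d - 17·a·b·d + 102·a·c·d + 6·a² + 2·a²·b - 12·a²·c - 18·a·b - 8·a·b² + 48·a·b·c + 105·d² + 35·b·d² - 210·c·d² + 54·b·d + 28·b²·d - 168·b·c·d - 90·d + 180·c·d + 18·a - 36·a·c - 72·b - 24·b² + 144·b·c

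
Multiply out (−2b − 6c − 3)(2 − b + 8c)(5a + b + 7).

−5ab + 13b^2 − 13b + 10ab^2 + 2b^3 − 50abc − 10b^2c − 106bc − 180ac − 252c − 240ac^2 − 48bc^2 − 336c^2 − 30a − 42

(−2b − 6c − 3)(2 − b + 8c)(5a + b + 7)
= (−4b + 2b^2 − 16bc − 12c + 6bc − 48c^2 − 6 + 3b − 24c)(5a + b + 7)    [distributive law]
= (−b + 2b^2 − 10bc − 36c − 48c^2 − 6)(5a + b + 7)    [combine like terms]
= −5ab − b^2 − 7b + 10ab^2 + 2b^3 + 14b^2 − 50abc − 10b^2c − 70bc − 180ac − 36bc − 252c − 240ac^2 − 48bc^2 − 336c^2 − 30a − 6b − 42    [distributive law]
= −5ab + 13b^2 − 13b + 10ab^2 + 2b^3 − 50abc − 10b^2c − 106bc − 180ac − 252c − 240ac^2 − 48bc^2 − 336c^2 − 30a − 42    [combine like terms]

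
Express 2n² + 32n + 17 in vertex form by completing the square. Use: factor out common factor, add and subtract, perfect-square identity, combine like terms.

2(n + 8)² − 111

2n² + 32n + 17
= 2(n² + 16n) + 17    [factor out 2 from the n-terms]
= 2(n² + 16n + 64 − 64) + 17    [add and subtract 64 inside the bracket]
= 2(n + 8)² − 128 + 17    [perfect-square identity]
= 2(n + 8)² − 111    [combine constants]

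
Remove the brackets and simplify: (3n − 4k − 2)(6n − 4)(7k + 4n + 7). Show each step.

(3n − 4k − 2)(6n − 4)(7k + 4n + 7)
= (18n^2 − 12n − 24kn + 16k − 12n + 8)(7k + 4n + 7)    [distributive law]
= (18n^2 − 24n − 24kn + 16k + 8)(7k + 4n + 7)    [combine like terms]
= 126kn^2 + 72n^3 + 126n^2 − 168kn − 96n^2 − 168n − 168k^2n − 96kn^2 − 168kn + 112k^2 + 64kn + 112k + 56k + 32n + 56    [distributive law]
= 30kn^2 + 72n^3 + 30n^2 − 272kn − 136n − 168k^2n + 112k^2 + 168k + 56    [combine like terms]

30kn^2 + 72n^3 + 30n^2 − 272kn − 136n − 168k^2n + 112k^2 + 168k + 56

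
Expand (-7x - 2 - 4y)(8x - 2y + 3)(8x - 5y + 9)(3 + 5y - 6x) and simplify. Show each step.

(-7x - 2 - 4y)(8x - 2y + 3)(8x - 5y + 9)(3 + 5y - 6x)
= (-56x² + 14xy - 21x - 16x + 4y - 6 - 32xy + 8y² - 12y)(8x - 5y + 9)(3 + 5y - 6x)    [distributive law]
= (-56x² - 18xy - 37x - 8y - 6 + 8y²)(8x - 5y + 9)(3 + 5y - 6x)    [combine like terms]
= (-448x³ + 280x²y - 504x² - 144x²y + 90xy² - 162xy - 296x² + 185xy - 333x - 64xy + 40y² - 72y - 48x + 30y - 54 + 64xy² - 40y³ + 72y²)(3 + 5y - 6x)    [distributive law]
= (-448x³ + 136x²y - 800x² + 154xy² - 41xy - 381x + 112y² - 42y - 54 - 40y³)(3 + 5y - 6x)    [combine like terms]
= -1344x³ - 2240x³y + 2688x⁴ + 408x²y + 680x²y² - 816x³y - 2400x² - 4000x²y + 4800x³ + 462xy² + 770xy³ - 924x²y² - 123xy - 205xy² + 246x²y - 1143x - 1905xy + 2286x² + 336y² + 560y³ - 672xy² - 126y - 210y² + 252xy - 162 - 270y + 324x - 120y³ - 200y⁴ + 240xy³    [distributive law]
= 3456x³ - 3056x³y + 2688x⁴ - 3346x²y - 244x²y² - 114x² - 415xy² + 1010xy³ - 1776xy - 819x + 126y² + 440y³ - 396y - 162 - 200y⁴    [combine like terms]

3456x³ - 3056x³y + 2688x⁴ - 3346x²y - 244x²y² - 114x² - 415xy² + 1010xy³ - 1776xy - 819x + 126y² + 440y³ - 396y - 162 - 200y⁴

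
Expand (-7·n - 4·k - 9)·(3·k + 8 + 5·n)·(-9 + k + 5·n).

(-7·n - 4·k - 9)·(3·k + 8 + 5·n)·(-9 + k + 5·n)
= (-21·k·n - 56·n - 35·n^2 - 12·k^2 - 32·k - 20·k·n - 27·k - 72 - 45·n)·(-9 + k + 5·n)    [distributive law]
= (-41·k·n - 101·n - 35·n^2 - 12·k^2 - 59·k - 72)·(-9 + k + 5·n)    [combine like terms]
= 369·k·n - 41·k^2·n - 205·k·n^2 + 909·n - 101·k·n - 505·n^2 + 315·n^2 - 35·k·n^2 - 175·n^3 + 108·k^2 - 12·k^3 - 60·k^2·n + 531·k - 59·k^2 - 295·k·n + 648 - 72·k - 360·n    [distributive law]
= -27·k·n - 101·k^2·n - 240·k·n^2 + 549·n - 190·n^2 - 175·n^3 + 49·k^2 - 12·k^3 + 459·k + 648    [combine like terms]

-27·k·n - 101·k^2·n - 240·k·n^2 + 549·n - 190·n^2 - 175·n^3 + 49·k^2 - 12·k^3 + 459·k + 648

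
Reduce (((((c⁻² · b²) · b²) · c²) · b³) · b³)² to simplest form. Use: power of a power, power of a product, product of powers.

(((((c⁻² · b²) · b²) · c²) · b³) · b³)²
= (((((c⁻² · b²) · b²) · c²) · b³)²) · ((b³)²)    [power of a product]
= (((((c⁻² · b²) · b²) · c²)²) · ((b³)²)) · ((b³)²)    [power of a product]
= (((((c⁻² · b²) · b²)²) · ((c²)²)) · ((b³)²)) · ((b³)²)    [power of a product]
= (((((c⁻² · b²)²) · ((b²)²)) · ((c²)²)) · ((b³)²)) · ((b³)²)    [power of a product]
= ((((((c⁻²)²) · ((b²)²)) · ((b²)²)) · ((c²)²)) · ((b³)²)) · ((b³)²)    [power of a product]
= ((((c⁻⁴ · ((b²)²)) · ((b²)²)) · ((c²)²)) · ((b³)²)) · ((b³)²)    [power of a power]
= ((((c⁻⁴ · b⁴) · ((b²)²)) · ((c²)²)) · ((b³)²)) · ((b³)²)    [power of a power]
= ((((c⁻⁴ · b⁴) · b⁴) · ((c²)²)) · ((b³)²)) · ((b³)²)    [power of a power]
= ((((c⁻⁴ · b⁴) · b⁴) · c⁴) · ((b³)²)) · ((b³)²)    [power of a power]
= ((((c⁻⁴ · b⁴) · b⁴) · c⁴) · b⁶) · ((b³)²)    [power of a power]
= ((((c⁻⁴ · b⁴) · b⁴) · c⁴) · b⁶) · b⁶    [power of a power]
= b²⁰    [product of powers]

b²⁰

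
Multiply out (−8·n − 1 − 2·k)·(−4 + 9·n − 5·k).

23·n − 72·n² + 22·k·n + 4 + 13·k + 10·k²

(−8·n − 1 − 2·k)·(−4 + 9·n − 5·k)
= 32·n − 72·n² + 40·k·n + 4 − 9·n + 5·k + 8·k − 18·k·n + 10·k²    [distributive law]
= 23·n − 72·n² + 22·k·n + 4 + 13·k + 10·k²    [combine like terms]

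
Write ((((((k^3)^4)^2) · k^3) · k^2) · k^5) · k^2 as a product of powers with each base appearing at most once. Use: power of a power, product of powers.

((((((k^3)^4)^2) · k^3) · k^2) · k^5) · k^2
= (((((k^3)^8) · k^3) · k^2) · k^5) · k^2    [power of a power]
= (((k^24 · k^3) · k^2) · k^5) · k^2    [power of a power]
= ((k^27 · k^2) · k^5) · k^2    [product of powers]
= (k^29 · k^5) · k^2    [product of powers]
= k^34 · k^2    [product of powers]
= k^36    [product of powers]

k^36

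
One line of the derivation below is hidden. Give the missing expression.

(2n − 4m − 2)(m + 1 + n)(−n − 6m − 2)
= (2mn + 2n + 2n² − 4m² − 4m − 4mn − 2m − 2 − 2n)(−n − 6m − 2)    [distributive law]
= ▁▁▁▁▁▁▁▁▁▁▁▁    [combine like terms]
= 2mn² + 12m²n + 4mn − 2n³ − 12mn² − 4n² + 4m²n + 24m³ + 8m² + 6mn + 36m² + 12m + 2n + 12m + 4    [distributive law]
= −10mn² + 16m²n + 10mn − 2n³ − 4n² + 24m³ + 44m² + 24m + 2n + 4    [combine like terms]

Applying combine like terms to the line above:

(−2mn + 2n² − 4m² − 6m − 2)(−n − 6m − 2)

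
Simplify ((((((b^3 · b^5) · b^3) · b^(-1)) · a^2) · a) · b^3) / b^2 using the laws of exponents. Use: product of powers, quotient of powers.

a^3·b^11

((((((b^3 · b^5) · b^3) · b^(-1)) · a^2) · a) · b^3) / b^2
= (((((b^8 · b^3) · b^(-1)) · a^2) · a) · b^3) / b^2    [product of powers]
= ((((b^11 · b^(-1)) · a^2) · a) · b^3) / b^2    [product of powers]
= (((b^10 · a^2) · a) · b^3) / b^2    [product of powers]
= a^3·b^11    [quotient of powers; product of powers]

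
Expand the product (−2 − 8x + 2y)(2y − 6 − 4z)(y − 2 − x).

−24y^2 + 44y + 96xy − 24 − 108x + 24yz − 16z − 72xz − 20xy^2 + 16x^2y − 48x^2 + 40xyz − 32x^2z + 4y^3 − 8y^2z

(−2 − 8x + 2y)(2y − 6 − 4z)(y − 2 − x)
= (−4y + 12 + 8z − 16xy + 48x + 32xz + 4y^2 − 12y − 8yz)(y − 2 − x)    [distributive law]
= (−16y + 12 + 8z − 16xy + 48x + 32xz + 4y^2 − 8yz)(y − 2 − x)    [combine like terms]
= −16y^2 + 32y + 16xy + 12y − 24 − 12x + 8yz − 16z − 8xz − 16xy^2 + 32xy + 16x^2y + 48xy − 96x − 48x^2 + 32xyz − 64xz − 32x^2z + 4y^3 − 8y^2 − 4xy^2 − 8y^2z + 16yz + 8xyz    [distributive law]
= −24y^2 + 44y + 96xy − 24 − 108x + 24yz − 16z − 72xz − 20xy^2 + 16x^2y − 48x^2 + 40xyz − 32x^2z + 4y^3 − 8y^2z    [combine like terms]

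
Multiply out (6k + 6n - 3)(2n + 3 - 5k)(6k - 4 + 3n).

(6k + 6n - 3)(2n + 3 - 5k)(6k - 4 + 3n)
= (12kn + 18k - 30k^2 + 12n^2 + 18n - 30kn - 6n - 9 + 15k)(6k - 4 + 3n)    [distributive law]
= (-18kn + 33k - 30k^2 + 12n^2 + 12n - 9)(6k - 4 + 3n)    [combine like terms]
= -108k^2n + 72kn - 54kn^2 + 198k^2 - 132k + 99kn - 180k^3 + 120k^2 - 90k^2n + 72kn^2 - 48n^2 + 36n^3 + 72kn - 48n + 36n^2 - 54k + 36 - 27n    [distributive law]
= -198k^2n + 243kn + 18kn^2 + 318k^2 - 186k - 180k^3 - 12n^2 + 36n^3 - 75n + 36    [combine like terms]

-198k^2n + 243kn + 18kn^2 + 318k^2 - 186k - 180k^3 - 12n^2 + 36n^3 - 75n + 36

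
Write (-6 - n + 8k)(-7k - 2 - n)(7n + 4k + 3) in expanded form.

(-6 - n + 8k)(-7k - 2 - n)(7n + 4k + 3)
= (42k + 12 + 6n + 7kn + 2n + n^2 - 56k^2 - 16k - 8kn)(7n + 4k + 3)    [distributive law]
= (26k + 12 + 8n - kn + n^2 - 56k^2)(7n + 4k + 3)    [combine like terms]
= 182kn + 104k^2 + 78k + 84n + 48k + 36 + 56n^2 + 32kn + 24n - 7kn^2 - 4k^2n - 3kn + 7n^3 + 4kn^2 + 3n^2 - 392k^2n - 224k^3 - 168k^2    [distributive law]
= 211kn - 64k^2 + 126k + 108n + 36 + 59n^2 - 3kn^2 - 396k^2n + 7n^3 - 224k^3    [combine like terms]

211kn - 64k^2 + 126k + 108n + 36 + 59n^2 - 3kn^2 - 396k^2n + 7n^3 - 224k^3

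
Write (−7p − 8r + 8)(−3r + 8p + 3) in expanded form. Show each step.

−43pr − 56p² + 43p + 24r² − 48r + 24

(−7p − 8r + 8)(−3r + 8p + 3)
= 21pr − 56p² − 21p + 24r² − 64pr − 24r − 24r + 64p + 24    [distributive law]
= −43pr − 56p² + 43p + 24r² − 48r + 24    [combine like terms]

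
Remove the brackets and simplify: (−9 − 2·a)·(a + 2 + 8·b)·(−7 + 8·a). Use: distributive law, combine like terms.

(−9 − 2·a)·(a + 2 + 8·b)·(−7 + 8·a)
= (−9·a − 18 − 72·b − 2·a^2 − 4·a − 16·a·b)·(−7 + 8·a)    [distributive law]
= (−13·a − 18 − 72·b − 2·a^2 − 16·a·b)·(−7 + 8·a)    [combine like terms]
= 91·a − 104·a^2 + 126 − 144·a + 504·b − 576·a·b + 14·a^2 − 16·a^3 + 112·a·b − 128·a^2·b    [distributive law]
= −53·a − 90·a^2 + 126 + 504·b − 464·a·b − 16·a^3 − 128·a^2·b    [combine like terms]

−53·a − 90·a^2 + 126 + 504·b − 464·a·b − 16·a^3 − 128·a^2·b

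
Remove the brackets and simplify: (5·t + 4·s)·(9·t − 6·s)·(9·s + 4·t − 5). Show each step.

(5·t + 4·s)·(9·t − 6·s)·(9·s + 4·t − 5)
= (45·t^2 − 30·s·t + 36·s·t − 24·s^2)·(9·s + 4·t − 5)    [distributive law]
= (45·t^2 + 6·s·t − 24·s^2)·(9·s + 4·t − 5)    [combine like terms]
= 405·s·t^2 + 180·t^3 − 225·t^2 + 54·s^2·t + 24·s·t^2 − 30·s·t − 216·s^3 − 96·s^2·t + 120·s^2    [distributive law]
= 429·s·t^2 + 180·t^3 − 225·t^2 − 42·s^2·t − 30·s·t − 216·s^3 + 120·s^2    [combine like terms]

429·s·t^2 + 180·t^3 − 225·t^2 − 42·s^2·t − 30·s·t − 216·s^3 + 120·s^2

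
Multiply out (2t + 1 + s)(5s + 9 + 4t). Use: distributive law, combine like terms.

14st + 22t + 8t^2 + 14s + 9 + 5s^2

(2t + 1 + s)(5s + 9 + 4t)
= 10st + 18t + 8t^2 + 5s + 9 + 4t + 5s^2 + 9s + 4st    [distributive law]
= 14st + 22t + 8t^2 + 14s + 9 + 5s^2    [combine like terms]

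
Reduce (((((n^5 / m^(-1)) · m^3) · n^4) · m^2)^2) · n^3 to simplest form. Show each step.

m^12n^21

(((((n^5 / m^(-1)) · m^3) · n^4) · m^2)^2) · n^3
= (((((n^5 / m^(-1)) · m^3) · n^4)^2) · ((m^2)^2)) · n^3    [power of a product]
= (((((n^5 / m^(-1)) · m^3)^2) · ((n^4)^2)) · ((m^2)^2)) · n^3    [power of a product]
= (((((n^5 / m^(-1))^2) · ((m^3)^2)) · ((n^4)^2)) · ((m^2)^2)) · n^3    [power of a product]
= ((((((n^5)^2) / ((m^(-1))^2)) · ((m^3)^2)) · ((n^4)^2)) · ((m^2)^2)) · n^3    [power of a quotient]
= ((((n^10 / ((m^(-1))^2)) · ((m^3)^2)) · ((n^4)^2)) · ((m^2)^2)) · n^3    [power of a power]
= ((((n^10 / m^(-2)) · ((m^3)^2)) · ((n^4)^2)) · ((m^2)^2)) · n^3    [power of a power]
= ((((n^10 / m^(-2)) · m^6) · ((n^4)^2)) · ((m^2)^2)) · n^3    [power of a power]
= ((((n^10 / m^(-2)) · m^6) · n^8) · ((m^2)^2)) · n^3    [power of a power]
= ((((n^10 / m^(-2)) · m^6) · n^8) · m^4) · n^3    [power of a power]
= m^12n^21    [quotient of powers; product of powers]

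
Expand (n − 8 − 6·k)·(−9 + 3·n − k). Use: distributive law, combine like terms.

−33·n + 3·n² − 19·k·n + 72 + 62·k + 6·k²

(n − 8 − 6·k)·(−9 + 3·n − k)
= −9·n + 3·n² − k·n + 72 − 24·n + 8·k + 54·k − 18·k·n + 6·k²    [distributive law]
= −33·n + 3·n² − 19·k·n + 72 + 62·k + 6·k²    [combine like terms]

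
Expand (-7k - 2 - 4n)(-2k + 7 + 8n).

14k^2 - 45k - 48kn - 14 - 44n - 32n^2

(-7k - 2 - 4n)(-2k + 7 + 8n)
= 14k^2 - 49k - 56kn + 4k - 14 - 16n + 8kn - 28n - 32n^2    [distributive law]
= 14k^2 - 45k - 48kn - 14 - 44n - 32n^2    [combine like terms]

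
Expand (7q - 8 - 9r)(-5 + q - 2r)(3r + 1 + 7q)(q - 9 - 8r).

(7q - 8 - 9r)(-5 + q - 2r)(3r + 1 + 7q)(q - 9 - 8r)
= (-35q + 7q² - 14qr + 40 - 8q + 16r + 45r - 9qr + 18r²)(3r + 1 + 7q)(q - 9 - 8r)    [distributive law]
= (-43q + 7q² - 23qr + 40 + 61r + 18r²)(3r + 1 + 7q)(q - 9 - 8r)    [combine like terms]
= (-129qr - 43q - 301q² + 21q²r + 7q² + 49q³ - 69qr² - 23qr - 161q²r + 120r + 40 + 280q + 183r² + 61r + 427qr + 54r³ + 18r² + 126qr²)(q - 9 - 8r)    [distributive law]
= (275qr + 237q - 294q² - 140q²r + 49q³ + 57qr² + 181r + 40 + 201r² + 54r³)(q - 9 - 8r)    [combine like terms]
= 275q²r - 2475qr - 2200qr² + 237q² - 2133q - 1896qr - 294q³ + 2646q² + 2352q²r - 140q³r + 1260q²r + 1120q²r² + 49q⁴ - 441q³ - 392q³r + 57q²r² - 513qr² - 456qr³ + 181qr - 1629r - 1448r² + 40q - 360 - 320r + 201qr² - 1809r² - 1608r³ + 54qr³ - 486r³ - 432r⁴    [distributive law]
= 3887q²r - 4190qr - 2512qr² + 2883q² - 2093q - 735q³ - 532q³r + 1177q²r² + 49q⁴ - 402qr³ - 1949r - 3257r² - 360 - 2094r³ - 432r⁴    [combine like terms]

3887q²r - 4190qr - 2512qr² + 2883q² - 2093q - 735q³ - 532q³r + 1177q²r² + 49q⁴ - 402qr³ - 1949r - 3257r² - 360 - 2094r³ - 432r⁴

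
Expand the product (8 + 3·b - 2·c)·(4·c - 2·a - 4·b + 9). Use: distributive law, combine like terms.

14·c - 16·a - 5·b + 72 + 20·b·c - 6·a·b - 12·b^2 - 8·c^2 + 4·a·c

(8 + 3·b - 2·c)·(4·c - 2·a - 4·b + 9)
= 32·c - 16·a - 32·b + 72 + 12·b·c - 6·a·b - 12·b^2 + 27·b - 8·c^2 + 4·a·c + 8·b·c - 18·c    [distributive law]
= 14·c - 16·a - 5·b + 72 + 20·b·c - 6·a·b - 12·b^2 - 8·c^2 + 4·a·c    [combine like terms]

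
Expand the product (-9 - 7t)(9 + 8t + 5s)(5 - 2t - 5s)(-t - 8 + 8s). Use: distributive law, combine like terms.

(-9 - 7t)(9 + 8t + 5s)(5 - 2t - 5s)(-t - 8 + 8s)
= (-81 - 72t - 45s - 63t - 56t² - 35st)(5 - 2t - 5s)(-t - 8 + 8s)    [distributive law]
= (-81 - 135t - 45s - 56t² - 35st)(5 - 2t - 5s)(-t - 8 + 8s)    [combine like terms]
= (-405 + 162t + 405s - 675t + 270t² + 675st - 225s + 90st + 225s² - 280t² + 112t³ + 280st² - 175st + 70st² + 175s²t)(-t - 8 + 8s)    [distributive law]
= (-405 - 513t + 180s - 10t² + 590st + 225s² + 112t³ + 350st² + 175s²t)(-t - 8 + 8s)    [combine like terms]
= 405t + 3240 - 3240s + 513t² + 4104t - 4104st - 180st - 1440s + 1440s² + 10t³ + 80t² - 80st² - 590st² - 4720st + 4720s²t - 225s²t - 1800s² + 1800s³ - 112t⁴ - 896t³ + 896st³ - 350st³ - 2800st² + 2800s²t² - 175s²t² - 1400s²t + 1400s³t    [distributive law]
= 4509t + 3240 - 4680s + 593t² - 9004st - 360s² - 886t³ - 3470st² + 3095s²t + 1800s³ - 112t⁴ + 546st³ + 2625s²t² + 1400s³t    [combine like terms]

4509t + 3240 - 4680s + 593t² - 9004st - 360s² - 886t³ - 3470st² + 3095s²t + 1800s³ - 112t⁴ + 546st³ + 2625s²t² + 1400s³t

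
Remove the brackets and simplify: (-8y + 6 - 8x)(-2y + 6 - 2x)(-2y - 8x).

(-8y + 6 - 8x)(-2y + 6 - 2x)(-2y - 8x)
= (16y^2 - 48y + 16xy - 12y + 36 - 12x + 16xy - 48x + 16x^2)(-2y - 8x)    [distributive law]
= (16y^2 - 60y + 32xy + 36 - 60x + 16x^2)(-2y - 8x)    [combine like terms]
= -32y^3 - 128xy^2 + 120y^2 + 480xy - 64xy^2 - 256x^2y - 72y - 288x + 120xy + 480x^2 - 32x^2y - 128x^3    [distributive law]
= -32y^3 - 192xy^2 + 120y^2 + 600xy - 288x^2y - 72y - 288x + 480x^2 - 128x^3    [combine like terms]

-32y^3 - 192xy^2 + 120y^2 + 600xy - 288x^2y - 72y - 288x + 480x^2 - 128x^3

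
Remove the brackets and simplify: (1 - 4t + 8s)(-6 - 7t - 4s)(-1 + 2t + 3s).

6 - 29t + 34s + 6t^2 - 13st - 124s^2 + 56t^3 + 4st^2 - 184s^2t - 96s^3

(1 - 4t + 8s)(-6 - 7t - 4s)(-1 + 2t + 3s)
= (-6 - 7t - 4s + 24t + 28t^2 + 16st - 48s - 56st - 32s^2)(-1 + 2t + 3s)    [distributive law]
= (-6 + 17t - 52s + 28t^2 - 40st - 32s^2)(-1 + 2t + 3s)    [combine like terms]
= 6 - 12t - 18s - 17t + 34t^2 + 51st + 52s - 104st - 156s^2 - 28t^2 + 56t^3 + 84st^2 + 40st - 80st^2 - 120s^2t + 32s^2 - 64s^2t - 96s^3    [distributive law]
= 6 - 29t + 34s + 6t^2 - 13st - 124s^2 + 56t^3 + 4st^2 - 184s^2t - 96s^3    [combine like terms]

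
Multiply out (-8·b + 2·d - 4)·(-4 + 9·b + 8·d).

(-8·b + 2·d - 4)·(-4 + 9·b + 8·d)
= 32·b - 72·b^2 - 64·b·d - 8·d + 18·b·d + 16·d^2 + 16 - 36·b - 32·d    [distributive law]
= -4·b - 72·b^2 - 46·b·d - 40·d + 16·d^2 + 16    [combine like terms]

-4·b - 72·b^2 - 46·b·d - 40·d + 16·d^2 + 16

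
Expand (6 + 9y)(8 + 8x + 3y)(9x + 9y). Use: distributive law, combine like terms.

432x + 432y + 432x² + 1242xy + 810y² + 648x²y + 891xy² + 243y³

(6 + 9y)(8 + 8x + 3y)(9x + 9y)
= (48 + 48x + 18y + 72y + 72xy + 27y²)(9x + 9y)    [distributive law]
= (48 + 48x + 90y + 72xy + 27y²)(9x + 9y)    [combine like terms]
= 432x + 432y + 432x² + 432xy + 810xy + 810y² + 648x²y + 648xy² + 243xy² + 243y³    [distributive law]
= 432x + 432y + 432x² + 1242xy + 810y² + 648x²y + 891xy² + 243y³    [combine like terms]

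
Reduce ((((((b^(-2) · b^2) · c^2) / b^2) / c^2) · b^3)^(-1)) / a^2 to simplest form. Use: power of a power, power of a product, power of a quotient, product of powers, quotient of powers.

((((((b^(-2) · b^2) · c^2) / b^2) / c^2) · b^3)^(-1)) / a^2
= ((((((b^(-2) · b^2) · c^2) / b^2) / c^2)^(-1)) · ((b^3)^(-1))) / a^2    [power of a product]
= ((((((b^(-2) · b^2) · c^2) / b^2)^(-1)) / ((c^2)^(-1))) · ((b^3)^(-1))) / a^2    [power of a quotient]
= ((((((b^(-2) · b^2) · c^2)^(-1)) / ((b^2)^(-1))) / ((c^2)^(-1))) · ((b^3)^(-1))) / a^2    [power of a quotient]
= ((((((b^(-2) · b^2)^(-1)) · ((c^2)^(-1))) / ((b^2)^(-1))) / ((c^2)^(-1))) · ((b^3)^(-1))) / a^2    [power of a product]
= (((((((b^(-2))^(-1)) · ((b^2)^(-1))) · ((c^2)^(-1))) / ((b^2)^(-1))) / ((c^2)^(-1))) · ((b^3)^(-1))) / a^2    [power of a product]
= (((((b^2 · ((b^2)^(-1))) · ((c^2)^(-1))) / ((b^2)^(-1))) / ((c^2)^(-1))) · ((b^3)^(-1))) / a^2    [power of a power]
= (((((b^2 · b^(-2)) · ((c^2)^(-1))) / ((b^2)^(-1))) / ((c^2)^(-1))) · ((b^3)^(-1))) / a^2    [power of a power]
= ((((b^0 · ((c^2)^(-1))) / ((b^2)^(-1))) / ((c^2)^(-1))) · ((b^3)^(-1))) / a^2    [product of powers]
= ((((b^0 · c^(-2)) / ((b^2)^(-1))) / ((c^2)^(-1))) · ((b^3)^(-1))) / a^2    [power of a power]
= ((((b^0 · c^(-2)) / b^(-2)) / ((c^2)^(-1))) · ((b^3)^(-1))) / a^2    [power of a power]
= ((((b^0 · c^(-2)) / b^(-2)) / c^(-2)) · ((b^3)^(-1))) / a^2    [power of a power]
= ((((b^0 · c^(-2)) / b^(-2)) / c^(-2)) · b^(-3)) / a^2    [power of a power]
= a^(-2)b^(-1)    [quotient of powers; product of powers]

a^(-2)b^(-1)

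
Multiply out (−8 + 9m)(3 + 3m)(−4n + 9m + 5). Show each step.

(−8 + 9m)(3 + 3m)(−4n + 9m + 5)
= (−24 − 24m + 27m + 27m^2)(−4n + 9m + 5)    [distributive law]
= (−24 + 3m + 27m^2)(−4n + 9m + 5)    [combine like terms]
= 96n − 216m − 120 − 12mn + 27m^2 + 15m − 108m^2n + 243m^3 + 135m^2    [distributive law]
= 96n − 201m − 120 − 12mn + 162m^2 − 108m^2n + 243m^3    [combine like terms]

96n − 201m − 120 − 12mn + 162m^2 − 108m^2n + 243m^3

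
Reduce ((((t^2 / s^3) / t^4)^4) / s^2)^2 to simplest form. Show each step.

((((t^2 / s^3) / t^4)^4) / s^2)^2
= ((((t^2 / s^3) / t^4)^4)^2) / ((s^2)^2)    [power of a quotient]
= (((t^2 / s^3) / t^4)^8) / ((s^2)^2)    [power of a power]
= (((t^2 / s^3)^8) / ((t^4)^8)) / ((s^2)^2)    [power of a quotient]
= ((((t^2)^8) / ((s^3)^8)) / ((t^4)^8)) / ((s^2)^2)    [power of a quotient]
= ((t^16 / ((s^3)^8)) / ((t^4)^8)) / ((s^2)^2)    [power of a power]
= ((t^16 / s^24) / ((t^4)^8)) / ((s^2)^2)    [power of a power]
= ((t^16 / s^24) / t^32) / ((s^2)^2)    [power of a power]
= ((t^16 / s^24) / t^32) / s^4    [power of a power]
= s^(-28)t^(-16)    [quotient of powers; product of powers]

s^(-28)t^(-16)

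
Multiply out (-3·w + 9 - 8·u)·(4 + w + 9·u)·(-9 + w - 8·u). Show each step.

63·w + 24·w^2 + 388·u·w - 3·w^3 - 11·u·w^2 + 208·u^2·w - 324 - 729·u + 256·u^2 + 576·u^3

(-3·w + 9 - 8·u)·(4 + w + 9·u)·(-9 + w - 8·u)
= (-12·w - 3·w^2 - 27·u·w + 36 + 9·w + 81·u - 32·u - 8·u·w - 72·u^2)·(-9 + w - 8·u)    [distributive law]
= (-3·w - 3·w^2 - 35·u·w + 36 + 49·u - 72·u^2)·(-9 + w - 8·u)    [combine like terms]
= 27·w - 3·w^2 + 24·u·w + 27·w^2 - 3·w^3 + 24·u·w^2 + 315·u·w - 35·u·w^2 + 280·u^2·w - 324 + 36·w - 288·u - 441·u + 49·u·w - 392·u^2 + 648·u^2 - 72·u^2·w + 576·u^3    [distributive law]
= 63·w + 24·w^2 + 388·u·w - 3·w^3 - 11·u·w^2 + 208·u^2·w - 324 - 729·u + 256·u^2 + 576·u^3    [combine like terms]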